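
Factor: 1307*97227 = 3^3*13^1*277^1*1307^1 = 127075689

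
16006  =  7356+8650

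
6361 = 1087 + 5274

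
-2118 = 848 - 2966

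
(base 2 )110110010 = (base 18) 162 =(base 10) 434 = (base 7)1160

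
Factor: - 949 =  - 13^1*73^1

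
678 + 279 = 957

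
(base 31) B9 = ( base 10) 350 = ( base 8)536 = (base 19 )I8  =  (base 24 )ee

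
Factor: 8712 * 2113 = 2^3*3^2*11^2*2113^1 = 18408456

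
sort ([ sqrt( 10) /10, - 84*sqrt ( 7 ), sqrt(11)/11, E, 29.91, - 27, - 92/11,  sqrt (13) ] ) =[-84*sqrt( 7 ), - 27, - 92/11, sqrt( 11)/11, sqrt( 10 )/10,E,  sqrt(13 ),  29.91 ] 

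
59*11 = 649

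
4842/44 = 110 +1/22 = 110.05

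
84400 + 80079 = 164479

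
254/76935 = 254/76935 = 0.00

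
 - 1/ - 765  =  1/765  =  0.00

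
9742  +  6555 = 16297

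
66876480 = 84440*792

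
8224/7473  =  1 + 751/7473=1.10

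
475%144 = 43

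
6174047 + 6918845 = 13092892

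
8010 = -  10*( - 801) 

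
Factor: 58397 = 23^1*2539^1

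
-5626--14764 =9138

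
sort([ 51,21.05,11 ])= [ 11,21.05 , 51 ]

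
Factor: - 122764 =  - 2^2*47^1*653^1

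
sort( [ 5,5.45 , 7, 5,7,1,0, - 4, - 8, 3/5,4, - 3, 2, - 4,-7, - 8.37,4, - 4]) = [-8.37,-8, - 7, - 4, - 4,-4, - 3, 0, 3/5, 1,  2,4,  4,  5,5,5.45, 7, 7]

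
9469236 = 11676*811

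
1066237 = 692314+373923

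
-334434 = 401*(-834 ) 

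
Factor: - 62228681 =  - 62228681^1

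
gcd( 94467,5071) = 1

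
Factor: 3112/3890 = 2^2*5^(-1)=4/5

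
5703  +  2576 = 8279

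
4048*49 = 198352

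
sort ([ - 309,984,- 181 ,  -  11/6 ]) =[ - 309, - 181,- 11/6,984]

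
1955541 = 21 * 93121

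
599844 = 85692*7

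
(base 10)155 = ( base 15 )A5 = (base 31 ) 50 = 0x9b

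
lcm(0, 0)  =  0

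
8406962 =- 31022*( -271) 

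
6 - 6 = 0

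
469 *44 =20636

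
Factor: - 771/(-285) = 257/95=5^( - 1) * 19^( - 1)*257^1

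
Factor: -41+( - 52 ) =  -  3^1*31^1 = - 93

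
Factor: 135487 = 11^1*109^1*113^1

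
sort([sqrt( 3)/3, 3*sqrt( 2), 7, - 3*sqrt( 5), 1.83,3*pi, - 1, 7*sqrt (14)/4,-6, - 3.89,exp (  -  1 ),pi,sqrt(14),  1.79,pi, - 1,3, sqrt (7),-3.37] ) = [-3*sqrt( 5), - 6, - 3.89,  -  3.37, - 1,-1,exp(-1), sqrt(3 ) /3,1.79, 1.83,sqrt(7 ),3, pi, pi,  sqrt( 14),3*sqrt( 2 ),7*sqrt ( 14) /4,7, 3*pi] 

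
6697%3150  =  397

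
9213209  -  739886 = 8473323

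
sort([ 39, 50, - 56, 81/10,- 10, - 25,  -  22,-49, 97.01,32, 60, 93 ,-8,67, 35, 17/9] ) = [ - 56,  -  49, - 25, -22, -10, - 8, 17/9,  81/10,32,  35, 39,50,  60, 67,93, 97.01]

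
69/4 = 69/4=17.25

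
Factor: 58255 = 5^1*61^1*191^1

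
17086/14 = 8543/7 = 1220.43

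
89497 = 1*89497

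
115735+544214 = 659949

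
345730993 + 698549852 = 1044280845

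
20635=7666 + 12969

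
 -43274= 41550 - 84824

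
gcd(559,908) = 1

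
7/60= 7/60 = 0.12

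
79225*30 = 2376750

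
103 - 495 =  - 392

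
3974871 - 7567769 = - 3592898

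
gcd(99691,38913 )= 1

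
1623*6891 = 11184093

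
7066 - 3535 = 3531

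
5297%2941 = 2356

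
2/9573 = 2/9573 = 0.00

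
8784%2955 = 2874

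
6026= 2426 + 3600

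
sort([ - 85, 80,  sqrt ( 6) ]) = [ - 85,  sqrt(6), 80 ] 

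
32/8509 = 32/8509 = 0.00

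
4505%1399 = 308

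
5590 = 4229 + 1361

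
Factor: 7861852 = 2^2*1965463^1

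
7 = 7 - 0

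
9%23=9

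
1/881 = 1/881  =  0.00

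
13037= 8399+4638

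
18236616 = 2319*7864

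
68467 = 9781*7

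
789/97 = 789/97 = 8.13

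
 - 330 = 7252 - 7582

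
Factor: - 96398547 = -3^1*7^1*107^1*42901^1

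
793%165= 133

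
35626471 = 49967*713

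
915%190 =155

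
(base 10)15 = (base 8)17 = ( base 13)12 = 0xF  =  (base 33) F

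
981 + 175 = 1156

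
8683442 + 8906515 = 17589957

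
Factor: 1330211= 1330211^1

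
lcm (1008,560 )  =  5040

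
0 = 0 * 287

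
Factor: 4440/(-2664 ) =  - 3^( - 1)*  5^1 = - 5/3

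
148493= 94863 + 53630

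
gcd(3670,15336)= 2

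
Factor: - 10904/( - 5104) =47/22 = 2^( - 1)*11^( - 1)*47^1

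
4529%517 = 393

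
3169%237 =88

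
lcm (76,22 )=836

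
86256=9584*9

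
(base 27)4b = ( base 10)119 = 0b1110111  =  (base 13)92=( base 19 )65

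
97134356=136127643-38993287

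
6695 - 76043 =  - 69348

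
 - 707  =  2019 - 2726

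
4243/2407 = 4243/2407 = 1.76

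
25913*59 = 1528867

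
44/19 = 2 + 6/19 = 2.32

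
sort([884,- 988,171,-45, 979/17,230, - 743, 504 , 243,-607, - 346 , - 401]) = [ - 988, - 743, - 607, - 401, - 346 , - 45,  979/17, 171,230,243, 504, 884 ]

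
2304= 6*384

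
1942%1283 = 659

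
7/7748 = 7/7748=0.00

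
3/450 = 1/150 = 0.01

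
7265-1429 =5836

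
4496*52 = 233792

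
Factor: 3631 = 3631^1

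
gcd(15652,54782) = 7826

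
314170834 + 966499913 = 1280670747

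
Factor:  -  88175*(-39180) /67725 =2^2*3^( - 1)*5^1*7^ ( - 1)*43^( - 1 ) * 653^1*3527^1 = 46062620/903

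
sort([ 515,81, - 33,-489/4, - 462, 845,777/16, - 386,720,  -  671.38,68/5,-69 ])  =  [-671.38, - 462,-386,-489/4,-69, - 33,68/5,777/16, 81, 515,720 , 845] 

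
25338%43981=25338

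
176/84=2  +  2/21 = 2.10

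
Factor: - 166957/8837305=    - 5^( - 1) * 7^1*17^1*23^1*61^1 * 1767461^ ( - 1) 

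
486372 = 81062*6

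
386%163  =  60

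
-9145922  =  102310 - 9248232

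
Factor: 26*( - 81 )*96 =-2^6 * 3^5*13^1=   - 202176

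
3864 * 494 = 1908816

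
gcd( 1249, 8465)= 1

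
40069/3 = 40069/3 = 13356.33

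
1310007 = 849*1543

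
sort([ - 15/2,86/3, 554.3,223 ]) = [  -  15/2, 86/3, 223, 554.3] 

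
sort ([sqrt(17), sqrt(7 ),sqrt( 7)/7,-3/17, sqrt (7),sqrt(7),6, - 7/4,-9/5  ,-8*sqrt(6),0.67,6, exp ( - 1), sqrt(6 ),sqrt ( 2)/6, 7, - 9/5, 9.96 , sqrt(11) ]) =[ - 8 *sqrt(6), - 9/5, - 9/5, -7/4,-3/17,sqrt ( 2)/6,  exp( - 1 ),sqrt( 7)/7,  0.67, sqrt (6),  sqrt(7),sqrt( 7 ), sqrt(7 ), sqrt ( 11), sqrt(17),6, 6 , 7, 9.96]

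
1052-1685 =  - 633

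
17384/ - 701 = -25 + 141/701 = - 24.80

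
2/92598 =1/46299 = 0.00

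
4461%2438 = 2023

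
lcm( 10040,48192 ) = 240960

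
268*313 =83884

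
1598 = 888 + 710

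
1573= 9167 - 7594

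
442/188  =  2 + 33/94 =2.35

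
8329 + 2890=11219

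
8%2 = 0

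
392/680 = 49/85= 0.58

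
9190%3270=2650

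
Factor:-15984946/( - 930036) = 2^( - 1)*3^(  -  1)*17^( - 1)*47^( - 1) * 97^( - 1)*457^1*17489^1 = 7992473/465018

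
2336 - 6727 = -4391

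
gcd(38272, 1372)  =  4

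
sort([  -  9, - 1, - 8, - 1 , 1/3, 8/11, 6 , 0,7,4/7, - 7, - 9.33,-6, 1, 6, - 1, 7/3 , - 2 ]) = [ - 9.33,-9, - 8,-7, - 6, - 2,  -  1,-1,- 1 , 0, 1/3,4/7, 8/11,1,7/3,6,  6,7]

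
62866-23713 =39153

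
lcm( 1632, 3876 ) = 31008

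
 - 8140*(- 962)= 7830680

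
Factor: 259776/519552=1/2 = 2^ ( - 1)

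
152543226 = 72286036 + 80257190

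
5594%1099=99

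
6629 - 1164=5465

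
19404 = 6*3234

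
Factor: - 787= - 787^1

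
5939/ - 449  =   - 14  +  347/449 = - 13.23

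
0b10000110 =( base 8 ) 206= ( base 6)342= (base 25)59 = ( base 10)134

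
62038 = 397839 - 335801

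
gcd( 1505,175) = 35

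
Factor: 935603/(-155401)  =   - 19^( - 1 )*8179^(-1 ) * 935603^1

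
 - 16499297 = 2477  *( - 6661)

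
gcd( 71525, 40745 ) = 5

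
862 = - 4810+5672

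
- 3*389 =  - 1167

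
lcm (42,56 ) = 168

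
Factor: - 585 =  - 3^2  *5^1  *13^1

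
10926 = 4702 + 6224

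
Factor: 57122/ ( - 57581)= - 2^1 * 13^4*71^( - 1) * 811^( - 1 )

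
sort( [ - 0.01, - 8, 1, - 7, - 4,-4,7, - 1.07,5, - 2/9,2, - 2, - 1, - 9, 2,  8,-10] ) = [ - 10, - 9, - 8 , - 7, - 4, - 4, -2,-1.07, - 1,  -  2/9, - 0.01,1 , 2,  2 , 5, 7 , 8 ] 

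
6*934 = 5604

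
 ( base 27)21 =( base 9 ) 61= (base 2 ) 110111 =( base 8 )67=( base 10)55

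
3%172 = 3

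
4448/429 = 10 + 158/429 = 10.37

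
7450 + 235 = 7685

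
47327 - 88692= - 41365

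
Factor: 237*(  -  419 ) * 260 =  - 25818780= -2^2*3^1*5^1*13^1*79^1 * 419^1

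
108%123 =108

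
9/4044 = 3/1348 = 0.00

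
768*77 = 59136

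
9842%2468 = 2438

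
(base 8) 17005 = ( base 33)71T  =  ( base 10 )7685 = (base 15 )2425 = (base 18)15CH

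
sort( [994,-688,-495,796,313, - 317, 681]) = [ - 688 ,  -  495, - 317  ,  313, 681, 796, 994]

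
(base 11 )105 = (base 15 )86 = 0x7e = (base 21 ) 60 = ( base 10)126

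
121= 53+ 68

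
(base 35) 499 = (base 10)5224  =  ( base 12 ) 3034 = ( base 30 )5o4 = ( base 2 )1010001101000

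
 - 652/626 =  - 326/313 = -1.04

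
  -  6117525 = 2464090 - 8581615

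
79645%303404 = 79645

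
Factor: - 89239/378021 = - 3^(  -  1)*7^ ( - 1) * 47^(-1 )*233^1 = -233/987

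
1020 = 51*20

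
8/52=2/13 =0.15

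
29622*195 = 5776290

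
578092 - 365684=212408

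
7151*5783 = 41354233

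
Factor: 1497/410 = 2^( - 1 )*3^1 * 5^( - 1) * 41^( - 1) * 499^1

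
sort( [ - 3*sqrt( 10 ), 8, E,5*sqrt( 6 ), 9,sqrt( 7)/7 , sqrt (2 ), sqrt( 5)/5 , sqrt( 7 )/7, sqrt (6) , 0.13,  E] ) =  [ - 3*sqrt( 10),0.13,  sqrt(7) /7, sqrt( 7)/7, sqrt( 5 )/5, sqrt(2 ),sqrt(6), E, E, 8, 9, 5*sqrt(6)]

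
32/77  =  32/77= 0.42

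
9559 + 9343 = 18902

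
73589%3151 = 1116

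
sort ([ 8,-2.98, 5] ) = [ -2.98, 5,  8]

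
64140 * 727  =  46629780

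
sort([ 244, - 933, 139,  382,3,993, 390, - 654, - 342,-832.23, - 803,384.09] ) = [-933, -832.23  ,- 803, - 654, -342, 3, 139,244,382,384.09,390 , 993 ]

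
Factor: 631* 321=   3^1*107^1*631^1  =  202551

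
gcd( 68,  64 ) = 4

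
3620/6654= 1810/3327 = 0.54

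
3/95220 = 1/31740 = 0.00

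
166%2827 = 166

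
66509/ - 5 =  - 13302 + 1/5  =  - 13301.80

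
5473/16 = 342+1/16 = 342.06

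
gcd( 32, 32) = 32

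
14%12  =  2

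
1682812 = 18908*89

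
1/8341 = 1/8341=0.00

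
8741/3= 8741/3 = 2913.67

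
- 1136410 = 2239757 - 3376167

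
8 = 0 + 8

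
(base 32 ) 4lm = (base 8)11266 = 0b1001010110110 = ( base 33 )4D5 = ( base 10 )4790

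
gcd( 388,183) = 1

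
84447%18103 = 12035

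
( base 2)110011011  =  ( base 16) 19b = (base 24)H3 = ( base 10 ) 411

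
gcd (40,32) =8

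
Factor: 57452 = 2^2*53^1*271^1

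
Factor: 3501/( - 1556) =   -  9/4=- 2^(-2 ) *3^2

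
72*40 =2880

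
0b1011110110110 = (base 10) 6070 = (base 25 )9HK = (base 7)23461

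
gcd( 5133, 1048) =1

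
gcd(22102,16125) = 43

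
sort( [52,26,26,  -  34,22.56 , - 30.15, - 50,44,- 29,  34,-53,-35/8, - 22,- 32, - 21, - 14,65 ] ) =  [ - 53, - 50,-34,-32,  -  30.15,-29, - 22,-21, - 14,-35/8,22.56,26,26, 34 , 44,52,65]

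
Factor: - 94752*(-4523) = 428563296 = 2^5 * 3^2 *7^1 * 47^1* 4523^1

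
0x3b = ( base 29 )21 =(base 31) 1S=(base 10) 59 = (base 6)135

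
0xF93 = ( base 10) 3987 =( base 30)4cr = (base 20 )9j7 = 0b111110010011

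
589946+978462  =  1568408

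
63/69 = 21/23 =0.91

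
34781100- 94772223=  - 59991123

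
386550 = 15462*25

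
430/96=4 + 23/48 = 4.48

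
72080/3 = 24026 + 2/3 = 24026.67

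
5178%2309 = 560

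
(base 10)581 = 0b1001000101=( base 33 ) hk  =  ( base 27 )le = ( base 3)210112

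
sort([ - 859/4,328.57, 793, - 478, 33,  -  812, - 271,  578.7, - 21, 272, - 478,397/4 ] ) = [- 812,-478, - 478,- 271, - 859/4,  -  21,33,397/4,272,328.57,578.7,793]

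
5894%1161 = 89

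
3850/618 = 6 +71/309 = 6.23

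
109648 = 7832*14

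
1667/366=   1667/366 = 4.55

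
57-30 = 27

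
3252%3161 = 91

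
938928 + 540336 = 1479264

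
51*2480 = 126480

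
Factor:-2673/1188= -2^( - 2 ) * 3^2= - 9/4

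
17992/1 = 17992 = 17992.00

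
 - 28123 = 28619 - 56742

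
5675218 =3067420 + 2607798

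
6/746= 3/373 = 0.01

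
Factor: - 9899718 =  - 2^1*3^1*43^1*38371^1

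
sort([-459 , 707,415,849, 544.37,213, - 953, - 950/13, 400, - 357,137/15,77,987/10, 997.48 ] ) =[-953 , - 459,  -  357,-950/13,137/15,77, 987/10,213,400,415,  544.37,  707,849,997.48] 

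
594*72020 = 42779880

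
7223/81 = 89 + 14/81= 89.17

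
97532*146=14239672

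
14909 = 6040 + 8869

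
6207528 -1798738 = 4408790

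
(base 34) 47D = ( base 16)130b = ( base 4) 1030023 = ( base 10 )4875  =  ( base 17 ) ged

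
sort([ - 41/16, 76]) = [ - 41/16, 76]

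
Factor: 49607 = 113^1 * 439^1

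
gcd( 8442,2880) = 18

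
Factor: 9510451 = 89^1*106859^1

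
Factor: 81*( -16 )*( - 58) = 2^5 *3^4*29^1 = 75168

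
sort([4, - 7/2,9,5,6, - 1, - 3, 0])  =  [ - 7/2, - 3, - 1,0 , 4, 5, 6,9]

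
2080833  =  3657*569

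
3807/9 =423 = 423.00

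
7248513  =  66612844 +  - 59364331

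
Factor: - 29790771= - 3^1*127^1*78191^1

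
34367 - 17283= 17084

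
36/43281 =4/4809 = 0.00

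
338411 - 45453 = 292958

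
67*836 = 56012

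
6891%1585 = 551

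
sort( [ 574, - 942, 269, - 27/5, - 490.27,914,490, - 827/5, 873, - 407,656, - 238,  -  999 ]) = [ - 999, - 942,  -  490.27,-407, - 238, - 827/5,-27/5,269, 490, 574,656,873,914] 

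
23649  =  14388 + 9261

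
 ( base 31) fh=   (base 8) 742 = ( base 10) 482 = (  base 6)2122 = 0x1e2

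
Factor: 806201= 11^1*73291^1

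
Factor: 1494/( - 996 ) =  - 2^(-1)*3^1 = - 3/2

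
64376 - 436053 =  - 371677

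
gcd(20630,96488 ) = 2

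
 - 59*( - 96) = 5664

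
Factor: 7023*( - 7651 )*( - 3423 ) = 183927966579  =  3^2 * 7^2*163^1 * 1093^1 * 2341^1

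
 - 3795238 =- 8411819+4616581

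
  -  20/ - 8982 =10/4491 = 0.00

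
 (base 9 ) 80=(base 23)33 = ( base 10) 72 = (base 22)36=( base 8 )110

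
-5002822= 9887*( - 506)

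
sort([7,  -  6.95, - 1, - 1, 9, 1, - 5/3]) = [ - 6.95, - 5/3, - 1,- 1,1,7,9]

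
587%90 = 47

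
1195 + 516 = 1711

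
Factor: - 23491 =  - 13^2*139^1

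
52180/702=26090/351 = 74.33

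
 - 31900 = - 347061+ 315161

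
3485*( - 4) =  - 13940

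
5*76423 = 382115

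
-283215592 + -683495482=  - 966711074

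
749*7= 5243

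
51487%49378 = 2109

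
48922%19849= 9224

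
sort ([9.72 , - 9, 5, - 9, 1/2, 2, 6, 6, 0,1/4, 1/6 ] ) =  [ - 9, - 9 , 0,1/6,1/4, 1/2 , 2,5, 6, 6, 9.72 ] 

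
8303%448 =239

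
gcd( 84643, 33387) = 1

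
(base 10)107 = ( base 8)153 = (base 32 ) 3b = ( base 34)35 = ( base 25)47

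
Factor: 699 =3^1*233^1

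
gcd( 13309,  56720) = 1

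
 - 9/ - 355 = 9/355=0.03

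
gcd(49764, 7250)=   58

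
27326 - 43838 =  - 16512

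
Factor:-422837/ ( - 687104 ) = 2^(-10)*11^( - 1 )*61^( - 1)*67^1*6311^1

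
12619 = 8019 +4600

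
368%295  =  73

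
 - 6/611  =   -1 + 605/611 = -  0.01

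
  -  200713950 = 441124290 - 641838240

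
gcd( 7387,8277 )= 89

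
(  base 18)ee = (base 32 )8a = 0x10a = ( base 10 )266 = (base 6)1122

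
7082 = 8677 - 1595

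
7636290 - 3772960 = 3863330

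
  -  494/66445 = -494/66445 = - 0.01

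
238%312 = 238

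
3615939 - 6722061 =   -  3106122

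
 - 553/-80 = 553/80 = 6.91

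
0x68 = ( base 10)104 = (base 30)3e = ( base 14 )76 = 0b1101000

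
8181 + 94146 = 102327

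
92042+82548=174590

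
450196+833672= 1283868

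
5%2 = 1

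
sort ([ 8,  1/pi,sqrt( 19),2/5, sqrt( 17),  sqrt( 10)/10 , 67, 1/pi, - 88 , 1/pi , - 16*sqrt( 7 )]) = [  -  88, - 16*sqrt ( 7), sqrt(10)/10 , 1/pi, 1/pi,1/pi, 2/5 , sqrt( 17),sqrt( 19 ), 8,  67 ]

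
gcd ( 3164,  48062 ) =14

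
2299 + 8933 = 11232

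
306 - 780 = -474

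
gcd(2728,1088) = 8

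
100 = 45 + 55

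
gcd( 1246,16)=2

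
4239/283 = 4239/283 =14.98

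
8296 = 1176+7120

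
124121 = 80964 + 43157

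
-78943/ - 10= 7894 + 3/10= 7894.30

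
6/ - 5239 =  - 1 + 5233/5239= - 0.00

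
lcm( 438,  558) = 40734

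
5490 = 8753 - 3263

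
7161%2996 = 1169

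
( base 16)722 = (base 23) 3a9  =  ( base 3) 2111122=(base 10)1826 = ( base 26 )2I6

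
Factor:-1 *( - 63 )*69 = 4347 =3^3*7^1*23^1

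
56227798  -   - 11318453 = 67546251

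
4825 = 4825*1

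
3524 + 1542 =5066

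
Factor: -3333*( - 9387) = 3^3 * 7^1*11^1*101^1  *149^1 =31286871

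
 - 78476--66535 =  - 11941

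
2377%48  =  25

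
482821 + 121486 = 604307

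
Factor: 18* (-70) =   -  1260 = - 2^2*3^2* 5^1*7^1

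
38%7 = 3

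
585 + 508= 1093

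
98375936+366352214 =464728150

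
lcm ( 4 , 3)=12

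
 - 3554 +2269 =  - 1285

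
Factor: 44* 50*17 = 37400 =2^3 *5^2*11^1*17^1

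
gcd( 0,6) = 6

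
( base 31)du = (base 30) ed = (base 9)531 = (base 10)433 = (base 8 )661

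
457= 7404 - 6947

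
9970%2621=2107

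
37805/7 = 37805/7 = 5400.71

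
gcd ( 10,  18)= 2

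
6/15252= 1/2542 = 0.00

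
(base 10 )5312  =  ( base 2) 1010011000000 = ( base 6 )40332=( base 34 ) 4K8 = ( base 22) ala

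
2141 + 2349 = 4490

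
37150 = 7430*5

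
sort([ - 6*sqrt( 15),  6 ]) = [ - 6*sqrt(15 ), 6 ]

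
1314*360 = 473040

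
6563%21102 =6563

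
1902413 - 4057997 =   -  2155584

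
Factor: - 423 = -3^2*47^1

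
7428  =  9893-2465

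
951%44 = 27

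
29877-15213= 14664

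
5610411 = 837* 6703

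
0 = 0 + 0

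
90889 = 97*937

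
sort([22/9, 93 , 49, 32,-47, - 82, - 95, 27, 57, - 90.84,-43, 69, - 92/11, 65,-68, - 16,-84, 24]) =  [-95, - 90.84,-84, - 82 , - 68, - 47, - 43 , - 16,-92/11, 22/9 , 24, 27, 32, 49,57,  65, 69, 93 ]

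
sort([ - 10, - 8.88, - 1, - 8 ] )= [-10, - 8.88, - 8,  -  1]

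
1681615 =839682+841933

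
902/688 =1 + 107/344  =  1.31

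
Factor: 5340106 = 2^1*2670053^1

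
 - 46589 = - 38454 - 8135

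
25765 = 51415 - 25650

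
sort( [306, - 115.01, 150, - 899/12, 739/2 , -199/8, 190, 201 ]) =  [ - 115.01, - 899/12, - 199/8,150 , 190,201, 306,739/2]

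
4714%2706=2008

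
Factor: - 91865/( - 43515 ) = 3^( - 2)*19^1 = 19/9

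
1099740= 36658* 30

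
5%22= 5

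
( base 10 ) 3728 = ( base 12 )21a8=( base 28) 4L4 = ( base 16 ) e90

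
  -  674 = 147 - 821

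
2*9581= 19162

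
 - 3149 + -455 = -3604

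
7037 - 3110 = 3927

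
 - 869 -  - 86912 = 86043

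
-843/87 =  - 281/29=- 9.69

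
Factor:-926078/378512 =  - 2^ ( - 3)*41^( - 1 )*73^1*577^ ( - 1 )*6343^1= - 463039/189256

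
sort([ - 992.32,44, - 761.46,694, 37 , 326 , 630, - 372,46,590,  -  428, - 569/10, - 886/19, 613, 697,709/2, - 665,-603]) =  [- 992.32,  -  761.46,  -  665, - 603, - 428, - 372,-569/10, - 886/19,37,44, 46,326,709/2, 590,613, 630,694,697 ]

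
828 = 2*414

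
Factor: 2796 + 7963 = 10759 = 7^1*29^1*53^1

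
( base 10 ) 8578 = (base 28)AQA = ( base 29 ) a5n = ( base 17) 1cba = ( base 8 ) 20602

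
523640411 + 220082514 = 743722925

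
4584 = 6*764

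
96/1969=96/1969 =0.05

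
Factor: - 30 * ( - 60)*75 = 2^3*3^3*5^4 = 135000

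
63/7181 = 63/7181 = 0.01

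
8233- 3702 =4531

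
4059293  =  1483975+2575318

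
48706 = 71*686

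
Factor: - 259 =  - 7^1*37^1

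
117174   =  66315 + 50859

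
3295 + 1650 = 4945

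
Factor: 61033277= 61033277^1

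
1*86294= 86294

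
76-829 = -753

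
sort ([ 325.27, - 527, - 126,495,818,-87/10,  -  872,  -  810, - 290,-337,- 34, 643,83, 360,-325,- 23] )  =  [-872, - 810, - 527,-337,  -  325,-290,- 126, - 34, - 23,-87/10,83,325.27,360, 495, 643,  818]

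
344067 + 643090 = 987157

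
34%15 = 4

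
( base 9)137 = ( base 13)8b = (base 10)115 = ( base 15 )7a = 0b1110011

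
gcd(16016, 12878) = 2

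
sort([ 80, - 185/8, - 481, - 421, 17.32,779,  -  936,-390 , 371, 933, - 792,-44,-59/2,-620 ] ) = [ - 936, - 792, - 620, - 481,-421, - 390, - 44,-59/2 , -185/8 , 17.32,80 , 371,  779,933]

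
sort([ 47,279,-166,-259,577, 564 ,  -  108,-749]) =[ - 749, - 259, - 166, - 108,47,279  ,  564,577]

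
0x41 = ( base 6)145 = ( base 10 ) 65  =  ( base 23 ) 2J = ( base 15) 45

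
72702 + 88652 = 161354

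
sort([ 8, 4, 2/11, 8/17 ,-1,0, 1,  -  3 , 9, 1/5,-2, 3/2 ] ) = [ - 3, - 2, - 1, 0,2/11, 1/5,  8/17,  1,3/2,4, 8, 9]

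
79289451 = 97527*813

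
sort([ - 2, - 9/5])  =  [-2, - 9/5] 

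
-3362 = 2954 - 6316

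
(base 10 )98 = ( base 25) 3N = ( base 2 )1100010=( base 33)2W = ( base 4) 1202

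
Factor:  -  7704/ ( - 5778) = 2^2*3^(  -  1) = 4/3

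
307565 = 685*449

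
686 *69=47334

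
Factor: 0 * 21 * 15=0^1 = 0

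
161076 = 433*372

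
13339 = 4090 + 9249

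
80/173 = 80/173 = 0.46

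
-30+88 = 58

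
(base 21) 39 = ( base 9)80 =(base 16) 48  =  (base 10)72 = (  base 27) 2I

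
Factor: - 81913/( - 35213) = 13^1*23^( - 1 )*1531^( - 1)* 6301^1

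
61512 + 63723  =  125235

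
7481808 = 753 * 9936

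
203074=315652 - 112578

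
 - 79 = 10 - 89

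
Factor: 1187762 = 2^1 * 401^1 * 1481^1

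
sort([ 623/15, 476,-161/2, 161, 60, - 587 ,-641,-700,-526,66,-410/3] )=[ - 700,-641,- 587, - 526,-410/3,-161/2,  623/15,60 , 66,161,476 ] 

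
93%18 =3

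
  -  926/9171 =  - 926/9171 =- 0.10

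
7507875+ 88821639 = 96329514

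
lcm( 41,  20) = 820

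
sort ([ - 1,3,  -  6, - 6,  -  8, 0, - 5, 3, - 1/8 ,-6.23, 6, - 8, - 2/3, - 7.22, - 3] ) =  [  -  8,-8, - 7.22, - 6.23, - 6, - 6, - 5, - 3, - 1, - 2/3, - 1/8, 0,3,3, 6]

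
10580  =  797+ 9783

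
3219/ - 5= - 3219/5 = - 643.80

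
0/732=0 = 0.00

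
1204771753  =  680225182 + 524546571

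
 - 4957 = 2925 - 7882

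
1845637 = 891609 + 954028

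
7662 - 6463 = 1199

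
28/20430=14/10215 = 0.00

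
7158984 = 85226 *84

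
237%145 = 92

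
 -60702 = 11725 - 72427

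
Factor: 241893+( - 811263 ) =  - 2^1*3^1*5^1*18979^1=- 569370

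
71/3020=71/3020 = 0.02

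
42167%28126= 14041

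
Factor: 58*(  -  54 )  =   - 2^2 * 3^3* 29^1  =  - 3132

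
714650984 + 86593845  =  801244829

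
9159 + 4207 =13366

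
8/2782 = 4/1391  =  0.00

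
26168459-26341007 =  - 172548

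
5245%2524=197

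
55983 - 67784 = -11801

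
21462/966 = 22 + 5/23= 22.22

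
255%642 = 255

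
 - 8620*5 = - 43100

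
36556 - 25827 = 10729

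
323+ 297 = 620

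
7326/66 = 111=   111.00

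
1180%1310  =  1180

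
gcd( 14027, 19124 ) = 1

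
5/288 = 5/288 =0.02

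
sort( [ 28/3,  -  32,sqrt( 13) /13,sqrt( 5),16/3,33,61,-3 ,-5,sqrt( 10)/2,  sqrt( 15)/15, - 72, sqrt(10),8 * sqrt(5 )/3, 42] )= [-72, - 32,-5,  -  3, sqrt( 15) /15,sqrt(13)/13,sqrt(10)/2,  sqrt(5),sqrt( 10 ), 16/3,8*sqrt( 5) /3, 28/3, 33,42,61]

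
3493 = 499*7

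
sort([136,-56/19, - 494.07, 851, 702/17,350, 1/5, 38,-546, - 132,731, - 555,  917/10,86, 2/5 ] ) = [ - 555,-546,-494.07 ,-132 , - 56/19 , 1/5, 2/5 , 38,702/17,86 , 917/10,136,350 , 731,851 ] 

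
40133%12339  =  3116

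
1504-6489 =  - 4985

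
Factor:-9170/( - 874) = 4585/437 = 5^1 *7^1 * 19^ ( - 1 )*23^( - 1)*131^1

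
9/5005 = 9/5005=0.00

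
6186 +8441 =14627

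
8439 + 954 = 9393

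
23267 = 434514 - 411247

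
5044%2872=2172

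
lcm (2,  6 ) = 6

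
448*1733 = 776384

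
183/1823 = 183/1823= 0.10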